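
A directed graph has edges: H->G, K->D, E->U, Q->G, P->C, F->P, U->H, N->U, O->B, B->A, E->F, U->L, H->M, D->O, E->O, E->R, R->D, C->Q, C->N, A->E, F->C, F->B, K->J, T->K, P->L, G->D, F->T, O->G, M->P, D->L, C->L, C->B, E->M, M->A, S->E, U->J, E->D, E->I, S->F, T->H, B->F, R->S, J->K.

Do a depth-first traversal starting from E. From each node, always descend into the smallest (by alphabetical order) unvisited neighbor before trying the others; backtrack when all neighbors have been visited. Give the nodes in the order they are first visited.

E, D, L, O, B, A, F, C, N, U, H, G, M, P, J, K, Q, T, I, R, S

Visit E
E → D
D → L
D → O
O → B
B → A
B → F
F → C
C → N
N → U
U → H
H → G
H → M
M → P
U → J
J → K
C → Q
F → T
E → I
E → R
R → S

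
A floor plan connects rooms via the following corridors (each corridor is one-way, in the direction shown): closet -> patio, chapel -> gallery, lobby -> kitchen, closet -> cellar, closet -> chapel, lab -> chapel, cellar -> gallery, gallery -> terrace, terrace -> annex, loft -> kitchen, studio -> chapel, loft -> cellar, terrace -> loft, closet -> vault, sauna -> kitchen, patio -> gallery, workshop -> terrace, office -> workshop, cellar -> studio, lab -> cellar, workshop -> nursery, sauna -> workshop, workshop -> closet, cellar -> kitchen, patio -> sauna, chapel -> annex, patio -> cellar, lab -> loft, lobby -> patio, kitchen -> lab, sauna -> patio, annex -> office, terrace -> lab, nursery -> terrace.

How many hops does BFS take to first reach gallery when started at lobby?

Level 0: lobby
Level 1: kitchen, patio
Level 2: cellar, gallery, lab, sauna
Level 3: chapel, loft, studio, terrace, workshop
Level 4: annex, closet, nursery
Level 5: office, vault
gallery first appears at level 2.

2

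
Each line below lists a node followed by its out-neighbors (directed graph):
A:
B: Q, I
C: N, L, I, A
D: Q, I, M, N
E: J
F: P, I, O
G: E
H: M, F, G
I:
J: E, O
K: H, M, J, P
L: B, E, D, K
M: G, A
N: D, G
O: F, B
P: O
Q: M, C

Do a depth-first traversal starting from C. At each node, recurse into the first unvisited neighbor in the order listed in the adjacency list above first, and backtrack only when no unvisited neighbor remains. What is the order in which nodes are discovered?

C, N, D, Q, M, G, E, J, O, F, P, I, B, A, L, K, H

Visit C
C → N
N → D
D → Q
Q → M
M → G
G → E
E → J
J → O
O → F
F → P
F → I
O → B
M → A
C → L
L → K
K → H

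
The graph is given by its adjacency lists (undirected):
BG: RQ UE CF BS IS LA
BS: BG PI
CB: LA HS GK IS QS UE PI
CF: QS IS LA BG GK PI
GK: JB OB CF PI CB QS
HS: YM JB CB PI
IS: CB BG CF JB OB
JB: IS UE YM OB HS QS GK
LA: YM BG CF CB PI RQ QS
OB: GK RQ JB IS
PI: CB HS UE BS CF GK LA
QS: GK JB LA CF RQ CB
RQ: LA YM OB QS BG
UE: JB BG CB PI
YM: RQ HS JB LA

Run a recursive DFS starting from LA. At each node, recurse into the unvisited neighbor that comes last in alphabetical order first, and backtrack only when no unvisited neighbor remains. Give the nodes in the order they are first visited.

LA, YM, RQ, QS, JB, UE, PI, HS, CB, IS, OB, GK, CF, BG, BS

Visit LA
LA → YM
YM → RQ
RQ → QS
QS → JB
JB → UE
UE → PI
PI → HS
HS → CB
CB → IS
IS → OB
OB → GK
GK → CF
CF → BG
BG → BS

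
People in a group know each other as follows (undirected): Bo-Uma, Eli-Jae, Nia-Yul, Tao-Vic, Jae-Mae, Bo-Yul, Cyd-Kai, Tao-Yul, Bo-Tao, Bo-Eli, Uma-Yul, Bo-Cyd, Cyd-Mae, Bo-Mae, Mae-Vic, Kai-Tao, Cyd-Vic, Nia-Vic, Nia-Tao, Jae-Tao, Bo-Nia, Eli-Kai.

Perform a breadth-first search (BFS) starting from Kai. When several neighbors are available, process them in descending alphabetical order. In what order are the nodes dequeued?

Visit Kai; enqueue Tao, Eli, Cyd → queue [Tao, Eli, Cyd]
Visit Tao; enqueue Yul, Vic, Nia, Jae, Bo → queue [Eli, Cyd, Yul, Vic, Nia, Jae, Bo]
Visit Eli → queue [Cyd, Yul, Vic, Nia, Jae, Bo]
Visit Cyd; enqueue Mae → queue [Yul, Vic, Nia, Jae, Bo, Mae]
Visit Yul; enqueue Uma → queue [Vic, Nia, Jae, Bo, Mae, Uma]
Visit Vic → queue [Nia, Jae, Bo, Mae, Uma]
Visit Nia → queue [Jae, Bo, Mae, Uma]
Visit Jae → queue [Bo, Mae, Uma]
Visit Bo → queue [Mae, Uma]
Visit Mae → queue [Uma]
Visit Uma → queue []

Kai -> Tao -> Eli -> Cyd -> Yul -> Vic -> Nia -> Jae -> Bo -> Mae -> Uma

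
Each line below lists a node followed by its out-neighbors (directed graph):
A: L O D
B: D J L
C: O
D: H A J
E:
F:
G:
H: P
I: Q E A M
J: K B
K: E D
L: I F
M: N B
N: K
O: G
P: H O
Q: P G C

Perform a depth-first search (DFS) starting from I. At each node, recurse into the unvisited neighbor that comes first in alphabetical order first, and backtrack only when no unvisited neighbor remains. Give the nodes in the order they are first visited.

Visit I
I → A
A → D
D → H
H → P
P → O
O → G
D → J
J → B
B → L
L → F
J → K
K → E
I → M
M → N
I → Q
Q → C

I -> A -> D -> H -> P -> O -> G -> J -> B -> L -> F -> K -> E -> M -> N -> Q -> C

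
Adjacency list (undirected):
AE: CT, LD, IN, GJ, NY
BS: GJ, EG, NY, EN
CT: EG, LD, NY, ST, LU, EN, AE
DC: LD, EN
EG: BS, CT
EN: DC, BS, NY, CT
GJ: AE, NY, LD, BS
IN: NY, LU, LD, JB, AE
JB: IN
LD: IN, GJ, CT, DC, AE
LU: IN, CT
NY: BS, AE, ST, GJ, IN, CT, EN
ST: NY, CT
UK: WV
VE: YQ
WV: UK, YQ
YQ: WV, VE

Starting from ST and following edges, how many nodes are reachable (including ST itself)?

13

BFS from ST visits: ST, NY, CT, BS, AE, GJ, IN, EN, EG, LD, LU, JB, DC
Reachable nodes: 13 of 17 total.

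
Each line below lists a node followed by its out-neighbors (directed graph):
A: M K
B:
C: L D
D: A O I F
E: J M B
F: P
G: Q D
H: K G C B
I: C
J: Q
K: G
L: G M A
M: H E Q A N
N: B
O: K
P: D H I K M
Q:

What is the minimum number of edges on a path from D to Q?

3

Level 0: D
Level 1: A, F, I, O
Level 2: C, K, M, P
Level 3: E, G, H, L, N, Q
Level 4: B, J
Q first appears at level 3.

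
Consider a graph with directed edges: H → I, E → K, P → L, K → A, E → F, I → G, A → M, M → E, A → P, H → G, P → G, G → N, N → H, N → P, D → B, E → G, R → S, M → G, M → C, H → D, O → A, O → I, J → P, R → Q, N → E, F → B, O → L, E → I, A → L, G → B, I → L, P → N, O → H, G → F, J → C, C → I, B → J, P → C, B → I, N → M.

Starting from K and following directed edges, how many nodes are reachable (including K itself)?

BFS from K visits: K, A, P, M, L, N, G, C, E, H, F, B, I, D, J
Reachable nodes: 15 of 19 total.

15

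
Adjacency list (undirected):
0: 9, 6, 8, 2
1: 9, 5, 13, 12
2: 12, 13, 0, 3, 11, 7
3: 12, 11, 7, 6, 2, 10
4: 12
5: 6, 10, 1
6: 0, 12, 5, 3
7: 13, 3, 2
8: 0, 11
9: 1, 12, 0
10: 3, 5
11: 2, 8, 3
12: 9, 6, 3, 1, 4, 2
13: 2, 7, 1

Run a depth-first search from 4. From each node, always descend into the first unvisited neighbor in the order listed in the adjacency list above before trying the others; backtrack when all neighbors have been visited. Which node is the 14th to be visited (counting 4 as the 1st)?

Visit 4
4 → 12
12 → 9
9 → 1
1 → 5
5 → 6
6 → 0
0 → 8
8 → 11
11 → 2
2 → 13
13 → 7
7 → 3
3 → 10

Visit order: 4, 12, 9, 1, 5, 6, 0, 8, 11, 2, 13, 7, 3, 10

10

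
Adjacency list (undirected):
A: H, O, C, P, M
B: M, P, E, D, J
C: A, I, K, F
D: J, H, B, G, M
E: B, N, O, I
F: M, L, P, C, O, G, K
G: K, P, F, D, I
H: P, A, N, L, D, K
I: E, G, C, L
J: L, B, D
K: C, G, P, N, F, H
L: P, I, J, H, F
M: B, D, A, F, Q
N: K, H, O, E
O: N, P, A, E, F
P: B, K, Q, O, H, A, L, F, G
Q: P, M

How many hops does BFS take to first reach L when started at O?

2

Level 0: O
Level 1: A, E, F, N, P
Level 2: B, C, G, H, I, K, L, M, Q
Level 3: D, J
L first appears at level 2.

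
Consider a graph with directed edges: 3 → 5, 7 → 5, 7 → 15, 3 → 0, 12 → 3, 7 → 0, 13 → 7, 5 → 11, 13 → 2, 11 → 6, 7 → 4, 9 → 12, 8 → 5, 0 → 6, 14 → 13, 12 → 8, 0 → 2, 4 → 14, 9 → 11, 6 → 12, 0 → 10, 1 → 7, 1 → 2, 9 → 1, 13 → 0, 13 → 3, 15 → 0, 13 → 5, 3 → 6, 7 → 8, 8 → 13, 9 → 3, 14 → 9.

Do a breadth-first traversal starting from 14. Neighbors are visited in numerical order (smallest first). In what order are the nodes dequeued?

14, 9, 13, 1, 3, 11, 12, 0, 2, 5, 7, 6, 8, 10, 4, 15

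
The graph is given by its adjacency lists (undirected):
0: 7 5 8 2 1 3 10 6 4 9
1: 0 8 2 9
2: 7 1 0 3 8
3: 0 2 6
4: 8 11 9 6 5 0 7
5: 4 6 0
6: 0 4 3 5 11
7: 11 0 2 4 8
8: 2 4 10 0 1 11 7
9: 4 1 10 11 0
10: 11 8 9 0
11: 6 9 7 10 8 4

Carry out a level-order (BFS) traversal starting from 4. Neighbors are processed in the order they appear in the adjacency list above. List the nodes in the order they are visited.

Visit 4; enqueue 8, 11, 9, 6, 5, 0, 7 → queue [8, 11, 9, 6, 5, 0, 7]
Visit 8; enqueue 2, 10, 1 → queue [11, 9, 6, 5, 0, 7, 2, 10, 1]
Visit 11 → queue [9, 6, 5, 0, 7, 2, 10, 1]
Visit 9 → queue [6, 5, 0, 7, 2, 10, 1]
Visit 6; enqueue 3 → queue [5, 0, 7, 2, 10, 1, 3]
Visit 5 → queue [0, 7, 2, 10, 1, 3]
Visit 0 → queue [7, 2, 10, 1, 3]
Visit 7 → queue [2, 10, 1, 3]
Visit 2 → queue [10, 1, 3]
Visit 10 → queue [1, 3]
Visit 1 → queue [3]
Visit 3 → queue []

4 -> 8 -> 11 -> 9 -> 6 -> 5 -> 0 -> 7 -> 2 -> 10 -> 1 -> 3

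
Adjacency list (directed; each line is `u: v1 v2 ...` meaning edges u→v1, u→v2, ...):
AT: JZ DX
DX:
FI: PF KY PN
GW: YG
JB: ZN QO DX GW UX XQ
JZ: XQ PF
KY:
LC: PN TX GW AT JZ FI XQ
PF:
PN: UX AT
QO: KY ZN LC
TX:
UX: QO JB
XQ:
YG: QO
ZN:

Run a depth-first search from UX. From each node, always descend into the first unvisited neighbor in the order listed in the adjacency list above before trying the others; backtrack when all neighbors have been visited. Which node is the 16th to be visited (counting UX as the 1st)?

Visit UX
UX → QO
QO → KY
QO → ZN
QO → LC
LC → PN
PN → AT
AT → JZ
JZ → XQ
JZ → PF
AT → DX
LC → TX
LC → GW
GW → YG
LC → FI
UX → JB

Visit order: UX, QO, KY, ZN, LC, PN, AT, JZ, XQ, PF, DX, TX, GW, YG, FI, JB

JB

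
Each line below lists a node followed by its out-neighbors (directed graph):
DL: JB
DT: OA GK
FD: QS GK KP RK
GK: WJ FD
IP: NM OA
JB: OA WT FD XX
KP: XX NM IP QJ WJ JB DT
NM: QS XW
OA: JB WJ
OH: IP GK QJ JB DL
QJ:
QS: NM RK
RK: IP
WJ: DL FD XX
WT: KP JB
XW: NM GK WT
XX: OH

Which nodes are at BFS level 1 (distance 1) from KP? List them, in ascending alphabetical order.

Level 0: KP
Level 1: DT, IP, JB, NM, QJ, WJ, XX
Level 2: DL, FD, GK, OA, OH, QS, WT, XW
Level 3: RK

DT, IP, JB, NM, QJ, WJ, XX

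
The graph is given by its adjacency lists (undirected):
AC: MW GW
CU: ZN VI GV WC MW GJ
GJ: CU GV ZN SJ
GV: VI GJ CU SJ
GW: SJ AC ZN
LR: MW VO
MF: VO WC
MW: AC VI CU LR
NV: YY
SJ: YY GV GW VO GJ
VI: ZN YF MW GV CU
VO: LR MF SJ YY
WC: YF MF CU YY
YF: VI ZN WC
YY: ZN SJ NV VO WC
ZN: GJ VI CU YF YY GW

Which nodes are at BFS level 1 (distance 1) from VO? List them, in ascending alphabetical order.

LR, MF, SJ, YY

Level 0: VO
Level 1: LR, MF, SJ, YY
Level 2: GJ, GV, GW, MW, NV, WC, ZN
Level 3: AC, CU, VI, YF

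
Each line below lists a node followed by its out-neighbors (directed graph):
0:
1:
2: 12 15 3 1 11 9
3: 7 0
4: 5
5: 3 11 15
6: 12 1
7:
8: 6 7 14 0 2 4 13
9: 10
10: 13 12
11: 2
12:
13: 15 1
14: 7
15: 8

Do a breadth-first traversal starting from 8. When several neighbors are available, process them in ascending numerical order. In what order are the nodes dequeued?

8 → 0 → 2 → 4 → 6 → 7 → 13 → 14 → 1 → 3 → 9 → 11 → 12 → 15 → 5 → 10

Visit 8; enqueue 0, 2, 4, 6, 7, 13, 14 → queue [0, 2, 4, 6, 7, 13, 14]
Visit 0 → queue [2, 4, 6, 7, 13, 14]
Visit 2; enqueue 1, 3, 9, 11, 12, 15 → queue [4, 6, 7, 13, 14, 1, 3, 9, 11, 12, 15]
Visit 4; enqueue 5 → queue [6, 7, 13, 14, 1, 3, 9, 11, 12, 15, 5]
Visit 6 → queue [7, 13, 14, 1, 3, 9, 11, 12, 15, 5]
Visit 7 → queue [13, 14, 1, 3, 9, 11, 12, 15, 5]
Visit 13 → queue [14, 1, 3, 9, 11, 12, 15, 5]
Visit 14 → queue [1, 3, 9, 11, 12, 15, 5]
Visit 1 → queue [3, 9, 11, 12, 15, 5]
Visit 3 → queue [9, 11, 12, 15, 5]
Visit 9; enqueue 10 → queue [11, 12, 15, 5, 10]
Visit 11 → queue [12, 15, 5, 10]
Visit 12 → queue [15, 5, 10]
Visit 15 → queue [5, 10]
Visit 5 → queue [10]
Visit 10 → queue []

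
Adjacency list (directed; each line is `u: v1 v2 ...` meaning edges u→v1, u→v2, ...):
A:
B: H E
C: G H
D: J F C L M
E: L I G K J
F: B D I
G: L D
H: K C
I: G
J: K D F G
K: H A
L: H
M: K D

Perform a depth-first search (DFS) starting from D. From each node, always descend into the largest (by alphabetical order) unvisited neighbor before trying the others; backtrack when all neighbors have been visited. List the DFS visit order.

Visit D
D → M
M → K
K → H
H → C
C → G
G → L
K → A
D → J
J → F
F → I
F → B
B → E

D → M → K → H → C → G → L → A → J → F → I → B → E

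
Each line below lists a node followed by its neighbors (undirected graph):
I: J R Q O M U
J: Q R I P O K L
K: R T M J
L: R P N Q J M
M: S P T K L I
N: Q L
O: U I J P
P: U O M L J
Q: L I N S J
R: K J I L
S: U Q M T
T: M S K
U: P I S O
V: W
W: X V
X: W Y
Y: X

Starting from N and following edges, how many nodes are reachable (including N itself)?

13

BFS from N visits: N, Q, L, I, S, J, R, P, M, O, U, T, K
Reachable nodes: 13 of 17 total.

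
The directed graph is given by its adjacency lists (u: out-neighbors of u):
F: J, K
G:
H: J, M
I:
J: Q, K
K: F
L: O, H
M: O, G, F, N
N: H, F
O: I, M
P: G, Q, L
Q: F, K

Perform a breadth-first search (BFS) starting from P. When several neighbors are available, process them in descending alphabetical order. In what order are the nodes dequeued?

P, Q, L, G, K, F, O, H, J, M, I, N

Visit P; enqueue Q, L, G → queue [Q, L, G]
Visit Q; enqueue K, F → queue [L, G, K, F]
Visit L; enqueue O, H → queue [G, K, F, O, H]
Visit G → queue [K, F, O, H]
Visit K → queue [F, O, H]
Visit F; enqueue J → queue [O, H, J]
Visit O; enqueue M, I → queue [H, J, M, I]
Visit H → queue [J, M, I]
Visit J → queue [M, I]
Visit M; enqueue N → queue [I, N]
Visit I → queue [N]
Visit N → queue []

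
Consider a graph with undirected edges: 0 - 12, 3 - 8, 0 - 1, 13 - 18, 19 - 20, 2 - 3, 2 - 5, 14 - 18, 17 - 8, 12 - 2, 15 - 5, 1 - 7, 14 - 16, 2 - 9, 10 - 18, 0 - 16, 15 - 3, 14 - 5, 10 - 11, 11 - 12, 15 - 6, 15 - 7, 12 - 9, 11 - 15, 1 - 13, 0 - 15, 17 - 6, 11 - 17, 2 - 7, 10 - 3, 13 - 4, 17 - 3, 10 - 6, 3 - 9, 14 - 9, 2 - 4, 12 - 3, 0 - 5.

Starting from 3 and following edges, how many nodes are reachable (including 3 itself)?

BFS from 3 visits: 3, 2, 8, 9, 10, 12, 15, 17, 4, 5, 7, 14, 6, 11, 18, 0, 13, 1, 16
Reachable nodes: 19 of 21 total.

19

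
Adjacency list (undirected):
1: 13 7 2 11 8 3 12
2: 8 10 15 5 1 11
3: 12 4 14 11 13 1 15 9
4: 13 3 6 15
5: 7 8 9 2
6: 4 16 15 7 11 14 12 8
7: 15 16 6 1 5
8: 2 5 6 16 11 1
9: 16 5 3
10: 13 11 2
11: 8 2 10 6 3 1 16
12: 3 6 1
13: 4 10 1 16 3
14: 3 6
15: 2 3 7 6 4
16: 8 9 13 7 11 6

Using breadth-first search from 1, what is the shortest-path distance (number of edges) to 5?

Level 0: 1
Level 1: 2, 3, 7, 8, 11, 12, 13
Level 2: 4, 5, 6, 9, 10, 14, 15, 16
5 first appears at level 2.

2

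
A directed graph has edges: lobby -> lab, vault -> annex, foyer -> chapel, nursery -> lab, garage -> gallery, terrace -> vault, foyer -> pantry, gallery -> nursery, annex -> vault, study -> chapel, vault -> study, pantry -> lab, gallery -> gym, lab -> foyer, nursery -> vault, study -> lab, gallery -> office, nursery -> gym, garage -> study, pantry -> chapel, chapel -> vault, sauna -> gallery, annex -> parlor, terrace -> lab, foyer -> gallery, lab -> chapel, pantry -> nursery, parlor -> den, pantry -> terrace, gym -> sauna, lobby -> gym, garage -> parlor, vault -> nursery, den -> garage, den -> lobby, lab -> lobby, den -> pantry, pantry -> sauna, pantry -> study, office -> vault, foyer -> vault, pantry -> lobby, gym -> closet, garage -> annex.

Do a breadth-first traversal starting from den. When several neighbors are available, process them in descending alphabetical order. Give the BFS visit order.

Visit den; enqueue pantry, lobby, garage → queue [pantry, lobby, garage]
Visit pantry; enqueue terrace, study, sauna, nursery, lab, chapel → queue [lobby, garage, terrace, study, sauna, nursery, lab, chapel]
Visit lobby; enqueue gym → queue [garage, terrace, study, sauna, nursery, lab, chapel, gym]
Visit garage; enqueue parlor, gallery, annex → queue [terrace, study, sauna, nursery, lab, chapel, gym, parlor, gallery, annex]
Visit terrace; enqueue vault → queue [study, sauna, nursery, lab, chapel, gym, parlor, gallery, annex, vault]
Visit study → queue [sauna, nursery, lab, chapel, gym, parlor, gallery, annex, vault]
Visit sauna → queue [nursery, lab, chapel, gym, parlor, gallery, annex, vault]
Visit nursery → queue [lab, chapel, gym, parlor, gallery, annex, vault]
Visit lab; enqueue foyer → queue [chapel, gym, parlor, gallery, annex, vault, foyer]
Visit chapel → queue [gym, parlor, gallery, annex, vault, foyer]
Visit gym; enqueue closet → queue [parlor, gallery, annex, vault, foyer, closet]
Visit parlor → queue [gallery, annex, vault, foyer, closet]
Visit gallery; enqueue office → queue [annex, vault, foyer, closet, office]
Visit annex → queue [vault, foyer, closet, office]
Visit vault → queue [foyer, closet, office]
Visit foyer → queue [closet, office]
Visit closet → queue [office]
Visit office → queue []

den → pantry → lobby → garage → terrace → study → sauna → nursery → lab → chapel → gym → parlor → gallery → annex → vault → foyer → closet → office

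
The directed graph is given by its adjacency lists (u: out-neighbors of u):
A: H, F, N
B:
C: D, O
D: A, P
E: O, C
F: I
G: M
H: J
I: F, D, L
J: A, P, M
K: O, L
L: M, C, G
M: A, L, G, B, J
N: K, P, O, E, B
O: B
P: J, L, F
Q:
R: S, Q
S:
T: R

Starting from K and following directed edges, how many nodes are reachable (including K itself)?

BFS from K visits: K, L, O, C, G, M, B, D, A, J, P, F, H, N, I, E
Reachable nodes: 16 of 20 total.

16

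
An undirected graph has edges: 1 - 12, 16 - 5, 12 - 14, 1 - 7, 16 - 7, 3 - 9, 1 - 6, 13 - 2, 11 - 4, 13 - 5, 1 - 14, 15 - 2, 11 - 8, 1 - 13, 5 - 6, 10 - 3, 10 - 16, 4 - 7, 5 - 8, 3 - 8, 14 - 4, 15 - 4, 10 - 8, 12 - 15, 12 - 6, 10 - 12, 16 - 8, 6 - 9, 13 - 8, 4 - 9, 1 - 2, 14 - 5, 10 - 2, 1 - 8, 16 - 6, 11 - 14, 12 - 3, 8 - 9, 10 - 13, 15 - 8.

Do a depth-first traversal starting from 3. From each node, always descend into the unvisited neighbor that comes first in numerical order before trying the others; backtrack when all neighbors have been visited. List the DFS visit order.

Visit 3
3 → 8
8 → 1
1 → 2
2 → 10
10 → 12
12 → 6
6 → 5
5 → 13
5 → 14
14 → 4
4 → 7
7 → 16
4 → 9
4 → 11
4 → 15

3, 8, 1, 2, 10, 12, 6, 5, 13, 14, 4, 7, 16, 9, 11, 15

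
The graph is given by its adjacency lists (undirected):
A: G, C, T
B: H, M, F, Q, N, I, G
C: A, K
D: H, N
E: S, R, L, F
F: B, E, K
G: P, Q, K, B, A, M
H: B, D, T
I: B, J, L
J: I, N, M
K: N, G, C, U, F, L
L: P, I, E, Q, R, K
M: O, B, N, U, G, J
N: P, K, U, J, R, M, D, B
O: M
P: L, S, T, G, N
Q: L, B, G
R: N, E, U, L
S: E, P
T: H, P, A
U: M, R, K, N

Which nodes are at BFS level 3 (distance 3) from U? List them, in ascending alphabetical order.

Level 0: U
Level 1: K, M, N, R
Level 2: B, C, D, E, F, G, J, L, O, P
Level 3: A, H, I, Q, S, T

A, H, I, Q, S, T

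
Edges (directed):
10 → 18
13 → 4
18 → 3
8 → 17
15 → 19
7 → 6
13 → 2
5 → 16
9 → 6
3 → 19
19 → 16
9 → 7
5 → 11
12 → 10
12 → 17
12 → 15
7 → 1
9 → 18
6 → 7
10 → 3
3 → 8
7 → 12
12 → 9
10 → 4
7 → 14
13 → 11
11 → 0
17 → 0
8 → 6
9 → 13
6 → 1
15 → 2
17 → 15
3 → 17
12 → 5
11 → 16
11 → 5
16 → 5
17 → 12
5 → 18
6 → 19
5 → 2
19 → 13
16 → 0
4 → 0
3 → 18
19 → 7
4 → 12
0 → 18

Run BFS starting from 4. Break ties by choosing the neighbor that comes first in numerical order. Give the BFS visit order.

Visit 4; enqueue 0, 12 → queue [0, 12]
Visit 0; enqueue 18 → queue [12, 18]
Visit 12; enqueue 5, 9, 10, 15, 17 → queue [18, 5, 9, 10, 15, 17]
Visit 18; enqueue 3 → queue [5, 9, 10, 15, 17, 3]
Visit 5; enqueue 2, 11, 16 → queue [9, 10, 15, 17, 3, 2, 11, 16]
Visit 9; enqueue 6, 7, 13 → queue [10, 15, 17, 3, 2, 11, 16, 6, 7, 13]
Visit 10 → queue [15, 17, 3, 2, 11, 16, 6, 7, 13]
Visit 15; enqueue 19 → queue [17, 3, 2, 11, 16, 6, 7, 13, 19]
Visit 17 → queue [3, 2, 11, 16, 6, 7, 13, 19]
Visit 3; enqueue 8 → queue [2, 11, 16, 6, 7, 13, 19, 8]
Visit 2 → queue [11, 16, 6, 7, 13, 19, 8]
Visit 11 → queue [16, 6, 7, 13, 19, 8]
Visit 16 → queue [6, 7, 13, 19, 8]
Visit 6; enqueue 1 → queue [7, 13, 19, 8, 1]
Visit 7; enqueue 14 → queue [13, 19, 8, 1, 14]
Visit 13 → queue [19, 8, 1, 14]
Visit 19 → queue [8, 1, 14]
Visit 8 → queue [1, 14]
Visit 1 → queue [14]
Visit 14 → queue []

4, 0, 12, 18, 5, 9, 10, 15, 17, 3, 2, 11, 16, 6, 7, 13, 19, 8, 1, 14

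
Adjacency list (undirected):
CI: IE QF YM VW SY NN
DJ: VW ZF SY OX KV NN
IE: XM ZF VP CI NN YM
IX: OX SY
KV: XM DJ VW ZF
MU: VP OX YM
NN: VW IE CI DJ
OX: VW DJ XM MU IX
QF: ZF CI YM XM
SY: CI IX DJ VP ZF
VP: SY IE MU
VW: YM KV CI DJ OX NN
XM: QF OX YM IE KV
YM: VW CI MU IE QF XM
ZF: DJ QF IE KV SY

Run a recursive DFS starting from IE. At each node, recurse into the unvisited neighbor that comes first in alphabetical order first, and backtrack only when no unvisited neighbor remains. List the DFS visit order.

Visit IE
IE → CI
CI → NN
NN → DJ
DJ → KV
KV → VW
VW → OX
OX → IX
IX → SY
SY → VP
VP → MU
MU → YM
YM → QF
QF → XM
QF → ZF

IE, CI, NN, DJ, KV, VW, OX, IX, SY, VP, MU, YM, QF, XM, ZF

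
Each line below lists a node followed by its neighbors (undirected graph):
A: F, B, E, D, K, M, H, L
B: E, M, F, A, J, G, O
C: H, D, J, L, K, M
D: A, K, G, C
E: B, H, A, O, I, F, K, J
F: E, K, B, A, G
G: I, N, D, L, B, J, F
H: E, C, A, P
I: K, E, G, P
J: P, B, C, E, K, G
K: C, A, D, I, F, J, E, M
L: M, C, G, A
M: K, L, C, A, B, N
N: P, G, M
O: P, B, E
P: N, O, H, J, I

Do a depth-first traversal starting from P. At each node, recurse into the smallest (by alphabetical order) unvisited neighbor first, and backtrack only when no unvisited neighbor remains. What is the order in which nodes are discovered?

Visit P
P → H
H → A
A → B
B → E
E → F
F → G
G → D
D → C
C → J
J → K
K → I
K → M
M → L
M → N
E → O

P H A B E F G D C J K I M L N O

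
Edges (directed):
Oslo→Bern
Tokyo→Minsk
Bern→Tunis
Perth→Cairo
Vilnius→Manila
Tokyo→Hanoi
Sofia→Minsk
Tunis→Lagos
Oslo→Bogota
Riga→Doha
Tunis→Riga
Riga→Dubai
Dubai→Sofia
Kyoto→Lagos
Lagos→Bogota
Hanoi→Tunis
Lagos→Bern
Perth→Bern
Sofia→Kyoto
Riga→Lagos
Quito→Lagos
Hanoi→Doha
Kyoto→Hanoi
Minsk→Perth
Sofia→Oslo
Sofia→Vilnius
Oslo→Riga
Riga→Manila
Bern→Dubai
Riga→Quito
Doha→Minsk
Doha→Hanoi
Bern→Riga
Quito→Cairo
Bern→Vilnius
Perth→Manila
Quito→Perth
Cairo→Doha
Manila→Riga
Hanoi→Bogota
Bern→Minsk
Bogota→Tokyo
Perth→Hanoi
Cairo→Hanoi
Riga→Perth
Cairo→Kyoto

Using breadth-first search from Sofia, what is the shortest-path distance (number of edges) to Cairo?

Level 0: Sofia
Level 1: Kyoto, Minsk, Oslo, Vilnius
Level 2: Bern, Bogota, Hanoi, Lagos, Manila, Perth, Riga
Level 3: Cairo, Doha, Dubai, Quito, Tokyo, Tunis
Cairo first appears at level 3.

3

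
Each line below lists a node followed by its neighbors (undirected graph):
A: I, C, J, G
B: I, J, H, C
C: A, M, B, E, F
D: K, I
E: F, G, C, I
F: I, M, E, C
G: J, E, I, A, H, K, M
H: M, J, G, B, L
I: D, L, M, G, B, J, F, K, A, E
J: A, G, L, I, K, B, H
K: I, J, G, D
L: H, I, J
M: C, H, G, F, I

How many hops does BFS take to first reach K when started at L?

2

Level 0: L
Level 1: H, I, J
Level 2: A, B, D, E, F, G, K, M
Level 3: C
K first appears at level 2.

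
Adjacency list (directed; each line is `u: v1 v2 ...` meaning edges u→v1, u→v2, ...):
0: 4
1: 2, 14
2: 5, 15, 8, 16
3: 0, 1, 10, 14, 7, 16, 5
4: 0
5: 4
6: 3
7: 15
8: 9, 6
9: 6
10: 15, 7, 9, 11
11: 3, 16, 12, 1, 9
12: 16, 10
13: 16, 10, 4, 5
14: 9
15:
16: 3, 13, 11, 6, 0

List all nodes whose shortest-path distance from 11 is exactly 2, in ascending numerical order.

Level 0: 11
Level 1: 1, 3, 9, 12, 16
Level 2: 0, 2, 5, 6, 7, 10, 13, 14
Level 3: 4, 8, 15

0, 2, 5, 6, 7, 10, 13, 14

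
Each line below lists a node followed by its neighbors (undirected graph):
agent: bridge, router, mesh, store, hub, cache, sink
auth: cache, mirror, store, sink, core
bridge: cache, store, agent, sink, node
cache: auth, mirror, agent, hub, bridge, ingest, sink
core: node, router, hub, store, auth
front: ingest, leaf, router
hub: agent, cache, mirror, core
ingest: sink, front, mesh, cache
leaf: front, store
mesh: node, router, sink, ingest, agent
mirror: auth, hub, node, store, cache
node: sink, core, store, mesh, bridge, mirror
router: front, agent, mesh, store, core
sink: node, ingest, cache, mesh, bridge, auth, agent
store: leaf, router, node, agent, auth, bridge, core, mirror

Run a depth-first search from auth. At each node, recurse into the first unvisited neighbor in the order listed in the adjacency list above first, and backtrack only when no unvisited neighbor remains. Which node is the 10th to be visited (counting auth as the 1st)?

ingest

Visit auth
auth → cache
cache → mirror
mirror → hub
hub → agent
agent → bridge
bridge → store
store → leaf
leaf → front
front → ingest
ingest → sink
sink → node
node → core
core → router
router → mesh

Visit order: auth, cache, mirror, hub, agent, bridge, store, leaf, front, ingest, sink, node, core, router, mesh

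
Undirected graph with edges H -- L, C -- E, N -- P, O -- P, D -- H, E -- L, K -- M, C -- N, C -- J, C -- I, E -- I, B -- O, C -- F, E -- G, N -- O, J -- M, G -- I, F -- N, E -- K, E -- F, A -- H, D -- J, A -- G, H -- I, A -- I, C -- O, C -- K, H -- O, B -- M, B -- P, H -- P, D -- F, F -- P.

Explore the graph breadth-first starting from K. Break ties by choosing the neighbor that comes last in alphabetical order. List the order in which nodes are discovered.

K M E C J B L I G F O N D P H A

Visit K; enqueue M, E, C → queue [M, E, C]
Visit M; enqueue J, B → queue [E, C, J, B]
Visit E; enqueue L, I, G, F → queue [C, J, B, L, I, G, F]
Visit C; enqueue O, N → queue [J, B, L, I, G, F, O, N]
Visit J; enqueue D → queue [B, L, I, G, F, O, N, D]
Visit B; enqueue P → queue [L, I, G, F, O, N, D, P]
Visit L; enqueue H → queue [I, G, F, O, N, D, P, H]
Visit I; enqueue A → queue [G, F, O, N, D, P, H, A]
Visit G → queue [F, O, N, D, P, H, A]
Visit F → queue [O, N, D, P, H, A]
Visit O → queue [N, D, P, H, A]
Visit N → queue [D, P, H, A]
Visit D → queue [P, H, A]
Visit P → queue [H, A]
Visit H → queue [A]
Visit A → queue []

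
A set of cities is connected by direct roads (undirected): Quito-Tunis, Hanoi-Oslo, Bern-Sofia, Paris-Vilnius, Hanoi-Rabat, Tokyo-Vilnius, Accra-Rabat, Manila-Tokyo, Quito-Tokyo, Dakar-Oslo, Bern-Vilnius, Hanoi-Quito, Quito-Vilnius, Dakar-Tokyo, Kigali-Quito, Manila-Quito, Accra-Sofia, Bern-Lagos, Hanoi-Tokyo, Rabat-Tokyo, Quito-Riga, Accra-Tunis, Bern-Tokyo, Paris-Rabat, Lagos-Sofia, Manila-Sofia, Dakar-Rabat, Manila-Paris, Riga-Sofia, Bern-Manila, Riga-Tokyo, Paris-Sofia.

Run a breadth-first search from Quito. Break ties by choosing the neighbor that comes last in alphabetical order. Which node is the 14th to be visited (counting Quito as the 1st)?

Sofia

Visit Quito; enqueue Vilnius, Tunis, Tokyo, Riga, Manila, Kigali, Hanoi → queue [Vilnius, Tunis, Tokyo, Riga, Manila, Kigali, Hanoi]
Visit Vilnius; enqueue Paris, Bern → queue [Tunis, Tokyo, Riga, Manila, Kigali, Hanoi, Paris, Bern]
Visit Tunis; enqueue Accra → queue [Tokyo, Riga, Manila, Kigali, Hanoi, Paris, Bern, Accra]
Visit Tokyo; enqueue Rabat, Dakar → queue [Riga, Manila, Kigali, Hanoi, Paris, Bern, Accra, Rabat, Dakar]
Visit Riga; enqueue Sofia → queue [Manila, Kigali, Hanoi, Paris, Bern, Accra, Rabat, Dakar, Sofia]
Visit Manila → queue [Kigali, Hanoi, Paris, Bern, Accra, Rabat, Dakar, Sofia]
Visit Kigali → queue [Hanoi, Paris, Bern, Accra, Rabat, Dakar, Sofia]
Visit Hanoi; enqueue Oslo → queue [Paris, Bern, Accra, Rabat, Dakar, Sofia, Oslo]
Visit Paris → queue [Bern, Accra, Rabat, Dakar, Sofia, Oslo]
Visit Bern; enqueue Lagos → queue [Accra, Rabat, Dakar, Sofia, Oslo, Lagos]
Visit Accra → queue [Rabat, Dakar, Sofia, Oslo, Lagos]
Visit Rabat → queue [Dakar, Sofia, Oslo, Lagos]
Visit Dakar → queue [Sofia, Oslo, Lagos]
Visit Sofia → queue [Oslo, Lagos]
Visit Oslo → queue [Lagos]
Visit Lagos → queue []

Visit order: Quito, Vilnius, Tunis, Tokyo, Riga, Manila, Kigali, Hanoi, Paris, Bern, Accra, Rabat, Dakar, Sofia, Oslo, Lagos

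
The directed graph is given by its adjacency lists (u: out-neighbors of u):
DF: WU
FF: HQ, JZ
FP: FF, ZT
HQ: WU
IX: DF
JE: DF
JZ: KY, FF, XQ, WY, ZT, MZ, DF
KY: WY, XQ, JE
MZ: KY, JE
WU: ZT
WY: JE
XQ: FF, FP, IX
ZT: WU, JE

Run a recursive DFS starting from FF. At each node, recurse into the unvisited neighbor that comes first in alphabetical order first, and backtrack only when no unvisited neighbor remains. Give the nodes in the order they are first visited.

FF, HQ, WU, ZT, JE, DF, JZ, KY, WY, XQ, FP, IX, MZ

Visit FF
FF → HQ
HQ → WU
WU → ZT
ZT → JE
JE → DF
FF → JZ
JZ → KY
KY → WY
KY → XQ
XQ → FP
XQ → IX
JZ → MZ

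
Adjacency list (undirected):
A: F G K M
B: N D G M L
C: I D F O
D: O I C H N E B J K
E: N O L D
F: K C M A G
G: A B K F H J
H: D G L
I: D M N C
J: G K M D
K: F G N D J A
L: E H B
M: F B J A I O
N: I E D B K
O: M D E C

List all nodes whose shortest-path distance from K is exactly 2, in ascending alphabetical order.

B, C, E, H, I, M, O

Level 0: K
Level 1: A, D, F, G, J, N
Level 2: B, C, E, H, I, M, O
Level 3: L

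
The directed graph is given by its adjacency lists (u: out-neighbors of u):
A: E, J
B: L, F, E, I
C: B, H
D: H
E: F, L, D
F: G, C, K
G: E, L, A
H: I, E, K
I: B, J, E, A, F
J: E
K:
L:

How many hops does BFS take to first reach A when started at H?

Level 0: H
Level 1: E, I, K
Level 2: A, B, D, F, J, L
Level 3: C, G
A first appears at level 2.

2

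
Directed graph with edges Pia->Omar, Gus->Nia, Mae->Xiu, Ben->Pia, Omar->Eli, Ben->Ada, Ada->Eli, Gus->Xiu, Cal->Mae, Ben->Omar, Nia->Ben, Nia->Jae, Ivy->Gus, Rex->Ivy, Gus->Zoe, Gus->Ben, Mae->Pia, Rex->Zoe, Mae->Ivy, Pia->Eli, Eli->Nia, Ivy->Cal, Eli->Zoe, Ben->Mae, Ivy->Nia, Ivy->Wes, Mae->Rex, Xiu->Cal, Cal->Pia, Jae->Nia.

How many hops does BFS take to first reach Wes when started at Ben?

3

Level 0: Ben
Level 1: Ada, Mae, Omar, Pia
Level 2: Eli, Ivy, Rex, Xiu
Level 3: Cal, Gus, Nia, Wes, Zoe
Level 4: Jae
Wes first appears at level 3.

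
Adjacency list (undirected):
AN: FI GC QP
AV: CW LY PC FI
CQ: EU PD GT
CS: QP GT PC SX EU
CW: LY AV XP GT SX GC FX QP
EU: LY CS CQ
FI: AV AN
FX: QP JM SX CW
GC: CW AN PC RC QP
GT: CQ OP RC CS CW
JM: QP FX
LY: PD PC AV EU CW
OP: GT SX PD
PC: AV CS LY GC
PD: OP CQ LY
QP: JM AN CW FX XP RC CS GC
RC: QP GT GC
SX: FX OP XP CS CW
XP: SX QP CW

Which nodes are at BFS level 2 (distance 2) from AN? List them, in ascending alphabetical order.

Level 0: AN
Level 1: FI, GC, QP
Level 2: AV, CS, CW, FX, JM, PC, RC, XP
Level 3: EU, GT, LY, SX
Level 4: CQ, OP, PD

AV, CS, CW, FX, JM, PC, RC, XP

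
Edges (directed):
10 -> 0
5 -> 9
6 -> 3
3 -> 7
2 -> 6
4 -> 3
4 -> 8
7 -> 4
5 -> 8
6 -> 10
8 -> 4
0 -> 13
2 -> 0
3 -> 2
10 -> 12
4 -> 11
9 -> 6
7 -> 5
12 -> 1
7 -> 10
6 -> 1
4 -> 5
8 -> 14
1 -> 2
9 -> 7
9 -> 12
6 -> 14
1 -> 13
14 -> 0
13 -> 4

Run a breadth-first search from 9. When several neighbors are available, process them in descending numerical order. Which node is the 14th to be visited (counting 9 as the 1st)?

8

Visit 9; enqueue 12, 7, 6 → queue [12, 7, 6]
Visit 12; enqueue 1 → queue [7, 6, 1]
Visit 7; enqueue 10, 5, 4 → queue [6, 1, 10, 5, 4]
Visit 6; enqueue 14, 3 → queue [1, 10, 5, 4, 14, 3]
Visit 1; enqueue 13, 2 → queue [10, 5, 4, 14, 3, 13, 2]
Visit 10; enqueue 0 → queue [5, 4, 14, 3, 13, 2, 0]
Visit 5; enqueue 8 → queue [4, 14, 3, 13, 2, 0, 8]
Visit 4; enqueue 11 → queue [14, 3, 13, 2, 0, 8, 11]
Visit 14 → queue [3, 13, 2, 0, 8, 11]
Visit 3 → queue [13, 2, 0, 8, 11]
Visit 13 → queue [2, 0, 8, 11]
Visit 2 → queue [0, 8, 11]
Visit 0 → queue [8, 11]
Visit 8 → queue [11]
Visit 11 → queue []

Visit order: 9, 12, 7, 6, 1, 10, 5, 4, 14, 3, 13, 2, 0, 8, 11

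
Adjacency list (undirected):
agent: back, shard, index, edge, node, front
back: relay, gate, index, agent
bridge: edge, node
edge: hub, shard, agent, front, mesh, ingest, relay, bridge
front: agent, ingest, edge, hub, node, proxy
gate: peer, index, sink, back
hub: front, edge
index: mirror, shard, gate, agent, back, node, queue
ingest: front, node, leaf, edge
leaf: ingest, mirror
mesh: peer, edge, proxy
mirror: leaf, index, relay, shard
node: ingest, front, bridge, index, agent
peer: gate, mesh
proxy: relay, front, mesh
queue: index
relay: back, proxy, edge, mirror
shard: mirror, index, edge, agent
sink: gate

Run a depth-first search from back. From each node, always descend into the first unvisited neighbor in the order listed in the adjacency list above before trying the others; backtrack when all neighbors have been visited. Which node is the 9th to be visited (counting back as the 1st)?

Visit back
back → relay
relay → proxy
proxy → front
front → agent
agent → shard
shard → mirror
mirror → leaf
leaf → ingest
ingest → node
node → bridge
bridge → edge
edge → hub
edge → mesh
mesh → peer
peer → gate
gate → index
index → queue
gate → sink

Visit order: back, relay, proxy, front, agent, shard, mirror, leaf, ingest, node, bridge, edge, hub, mesh, peer, gate, index, queue, sink

ingest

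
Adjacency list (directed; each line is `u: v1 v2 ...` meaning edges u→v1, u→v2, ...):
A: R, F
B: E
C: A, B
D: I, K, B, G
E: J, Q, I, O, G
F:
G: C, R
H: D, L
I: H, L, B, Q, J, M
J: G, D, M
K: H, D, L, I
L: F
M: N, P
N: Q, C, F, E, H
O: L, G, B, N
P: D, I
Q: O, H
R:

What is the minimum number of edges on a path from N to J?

Level 0: N
Level 1: C, E, F, H, Q
Level 2: A, B, D, G, I, J, L, O
Level 3: K, M, R
Level 4: P
J first appears at level 2.

2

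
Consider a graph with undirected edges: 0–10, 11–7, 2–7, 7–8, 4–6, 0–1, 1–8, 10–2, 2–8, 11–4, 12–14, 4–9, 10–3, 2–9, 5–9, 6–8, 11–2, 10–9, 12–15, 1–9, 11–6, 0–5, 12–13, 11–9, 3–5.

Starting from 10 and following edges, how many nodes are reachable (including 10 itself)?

12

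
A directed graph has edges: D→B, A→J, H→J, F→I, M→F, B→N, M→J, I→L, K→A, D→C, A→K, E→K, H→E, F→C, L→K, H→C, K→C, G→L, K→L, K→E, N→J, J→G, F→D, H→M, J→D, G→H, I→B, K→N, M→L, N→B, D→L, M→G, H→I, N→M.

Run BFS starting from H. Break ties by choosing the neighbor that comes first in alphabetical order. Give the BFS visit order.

Visit H; enqueue C, E, I, J, M → queue [C, E, I, J, M]
Visit C → queue [E, I, J, M]
Visit E; enqueue K → queue [I, J, M, K]
Visit I; enqueue B, L → queue [J, M, K, B, L]
Visit J; enqueue D, G → queue [M, K, B, L, D, G]
Visit M; enqueue F → queue [K, B, L, D, G, F]
Visit K; enqueue A, N → queue [B, L, D, G, F, A, N]
Visit B → queue [L, D, G, F, A, N]
Visit L → queue [D, G, F, A, N]
Visit D → queue [G, F, A, N]
Visit G → queue [F, A, N]
Visit F → queue [A, N]
Visit A → queue [N]
Visit N → queue []

H -> C -> E -> I -> J -> M -> K -> B -> L -> D -> G -> F -> A -> N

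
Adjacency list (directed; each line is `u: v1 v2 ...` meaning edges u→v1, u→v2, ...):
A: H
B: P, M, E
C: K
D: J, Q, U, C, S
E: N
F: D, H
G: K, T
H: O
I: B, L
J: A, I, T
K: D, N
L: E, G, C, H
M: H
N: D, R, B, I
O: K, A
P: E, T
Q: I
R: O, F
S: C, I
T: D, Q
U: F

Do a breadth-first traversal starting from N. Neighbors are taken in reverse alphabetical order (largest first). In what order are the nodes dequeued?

Visit N; enqueue R, I, D, B → queue [R, I, D, B]
Visit R; enqueue O, F → queue [I, D, B, O, F]
Visit I; enqueue L → queue [D, B, O, F, L]
Visit D; enqueue U, S, Q, J, C → queue [B, O, F, L, U, S, Q, J, C]
Visit B; enqueue P, M, E → queue [O, F, L, U, S, Q, J, C, P, M, E]
Visit O; enqueue K, A → queue [F, L, U, S, Q, J, C, P, M, E, K, A]
Visit F; enqueue H → queue [L, U, S, Q, J, C, P, M, E, K, A, H]
Visit L; enqueue G → queue [U, S, Q, J, C, P, M, E, K, A, H, G]
Visit U → queue [S, Q, J, C, P, M, E, K, A, H, G]
Visit S → queue [Q, J, C, P, M, E, K, A, H, G]
Visit Q → queue [J, C, P, M, E, K, A, H, G]
Visit J; enqueue T → queue [C, P, M, E, K, A, H, G, T]
Visit C → queue [P, M, E, K, A, H, G, T]
Visit P → queue [M, E, K, A, H, G, T]
Visit M → queue [E, K, A, H, G, T]
Visit E → queue [K, A, H, G, T]
Visit K → queue [A, H, G, T]
Visit A → queue [H, G, T]
Visit H → queue [G, T]
Visit G → queue [T]
Visit T → queue []

N R I D B O F L U S Q J C P M E K A H G T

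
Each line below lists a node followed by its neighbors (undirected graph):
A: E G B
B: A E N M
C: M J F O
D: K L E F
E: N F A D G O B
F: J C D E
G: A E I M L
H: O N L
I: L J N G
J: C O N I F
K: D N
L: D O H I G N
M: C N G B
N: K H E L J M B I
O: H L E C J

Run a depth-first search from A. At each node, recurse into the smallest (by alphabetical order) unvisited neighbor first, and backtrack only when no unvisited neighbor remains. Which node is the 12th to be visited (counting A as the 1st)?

Visit A
A → B
B → E
E → D
D → F
F → C
C → J
J → I
I → G
G → L
L → H
H → N
N → K
N → M
H → O

Visit order: A, B, E, D, F, C, J, I, G, L, H, N, K, M, O

N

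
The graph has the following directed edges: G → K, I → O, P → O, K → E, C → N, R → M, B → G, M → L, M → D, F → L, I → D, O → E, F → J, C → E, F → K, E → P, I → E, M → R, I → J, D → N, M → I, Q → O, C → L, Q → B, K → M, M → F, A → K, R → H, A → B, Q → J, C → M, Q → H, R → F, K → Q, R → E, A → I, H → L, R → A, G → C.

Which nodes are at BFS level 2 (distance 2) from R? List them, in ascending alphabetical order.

B, D, I, J, K, L, P

Level 0: R
Level 1: A, E, F, H, M
Level 2: B, D, I, J, K, L, P
Level 3: G, N, O, Q
Level 4: C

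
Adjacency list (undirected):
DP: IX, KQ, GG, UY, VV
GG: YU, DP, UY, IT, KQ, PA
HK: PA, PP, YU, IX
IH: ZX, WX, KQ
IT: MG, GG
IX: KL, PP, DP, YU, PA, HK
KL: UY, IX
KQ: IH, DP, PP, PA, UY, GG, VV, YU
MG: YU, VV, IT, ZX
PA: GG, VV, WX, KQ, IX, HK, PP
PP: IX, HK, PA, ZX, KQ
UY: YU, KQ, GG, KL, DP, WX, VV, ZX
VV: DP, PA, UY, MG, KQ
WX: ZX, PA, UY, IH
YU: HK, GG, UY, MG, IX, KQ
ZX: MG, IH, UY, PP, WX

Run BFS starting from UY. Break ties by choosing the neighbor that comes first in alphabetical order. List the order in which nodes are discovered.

UY -> DP -> GG -> KL -> KQ -> VV -> WX -> YU -> ZX -> IX -> IT -> PA -> IH -> PP -> MG -> HK

Visit UY; enqueue DP, GG, KL, KQ, VV, WX, YU, ZX → queue [DP, GG, KL, KQ, VV, WX, YU, ZX]
Visit DP; enqueue IX → queue [GG, KL, KQ, VV, WX, YU, ZX, IX]
Visit GG; enqueue IT, PA → queue [KL, KQ, VV, WX, YU, ZX, IX, IT, PA]
Visit KL → queue [KQ, VV, WX, YU, ZX, IX, IT, PA]
Visit KQ; enqueue IH, PP → queue [VV, WX, YU, ZX, IX, IT, PA, IH, PP]
Visit VV; enqueue MG → queue [WX, YU, ZX, IX, IT, PA, IH, PP, MG]
Visit WX → queue [YU, ZX, IX, IT, PA, IH, PP, MG]
Visit YU; enqueue HK → queue [ZX, IX, IT, PA, IH, PP, MG, HK]
Visit ZX → queue [IX, IT, PA, IH, PP, MG, HK]
Visit IX → queue [IT, PA, IH, PP, MG, HK]
Visit IT → queue [PA, IH, PP, MG, HK]
Visit PA → queue [IH, PP, MG, HK]
Visit IH → queue [PP, MG, HK]
Visit PP → queue [MG, HK]
Visit MG → queue [HK]
Visit HK → queue []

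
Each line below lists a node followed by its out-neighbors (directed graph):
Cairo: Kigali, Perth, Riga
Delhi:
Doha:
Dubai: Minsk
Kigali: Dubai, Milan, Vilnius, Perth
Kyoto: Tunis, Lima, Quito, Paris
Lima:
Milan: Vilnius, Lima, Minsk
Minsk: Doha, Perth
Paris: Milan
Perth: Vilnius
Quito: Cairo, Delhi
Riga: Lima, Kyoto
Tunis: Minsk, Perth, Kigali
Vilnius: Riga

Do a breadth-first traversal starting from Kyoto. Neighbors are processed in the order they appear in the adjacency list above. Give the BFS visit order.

Kyoto -> Tunis -> Lima -> Quito -> Paris -> Minsk -> Perth -> Kigali -> Cairo -> Delhi -> Milan -> Doha -> Vilnius -> Dubai -> Riga

Visit Kyoto; enqueue Tunis, Lima, Quito, Paris → queue [Tunis, Lima, Quito, Paris]
Visit Tunis; enqueue Minsk, Perth, Kigali → queue [Lima, Quito, Paris, Minsk, Perth, Kigali]
Visit Lima → queue [Quito, Paris, Minsk, Perth, Kigali]
Visit Quito; enqueue Cairo, Delhi → queue [Paris, Minsk, Perth, Kigali, Cairo, Delhi]
Visit Paris; enqueue Milan → queue [Minsk, Perth, Kigali, Cairo, Delhi, Milan]
Visit Minsk; enqueue Doha → queue [Perth, Kigali, Cairo, Delhi, Milan, Doha]
Visit Perth; enqueue Vilnius → queue [Kigali, Cairo, Delhi, Milan, Doha, Vilnius]
Visit Kigali; enqueue Dubai → queue [Cairo, Delhi, Milan, Doha, Vilnius, Dubai]
Visit Cairo; enqueue Riga → queue [Delhi, Milan, Doha, Vilnius, Dubai, Riga]
Visit Delhi → queue [Milan, Doha, Vilnius, Dubai, Riga]
Visit Milan → queue [Doha, Vilnius, Dubai, Riga]
Visit Doha → queue [Vilnius, Dubai, Riga]
Visit Vilnius → queue [Dubai, Riga]
Visit Dubai → queue [Riga]
Visit Riga → queue []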